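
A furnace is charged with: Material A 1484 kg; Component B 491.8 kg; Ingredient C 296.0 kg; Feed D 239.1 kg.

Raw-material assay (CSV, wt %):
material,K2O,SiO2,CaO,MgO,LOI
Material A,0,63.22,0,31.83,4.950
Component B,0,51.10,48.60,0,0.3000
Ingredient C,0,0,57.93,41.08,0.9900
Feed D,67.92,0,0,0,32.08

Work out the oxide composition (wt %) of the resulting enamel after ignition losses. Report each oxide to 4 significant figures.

Every computation runs at full precision through the solve — the intermediate values appear rounded to four significant figures on the page; a single rounding yields every reported figure; all derived quantities are rebuilt in exact precision (the totals, glass mass, the yield, ignition loss, four oxide percentages) from the weighed amounts at 2356 kg of glass, as written in problem or answer.
Oxide-by-oxide delivered mass:
  K2O: 239.1·0.6792 = 162.4 kg
  SiO2: 1484·0.6322 + 491.8·0.5110 = 1189 kg
  CaO: 491.8·0.4860 + 296.0·0.5793 = 410.5 kg
  MgO: 1484·0.3183 + 296.0·0.4108 = 594.0 kg
LOI: 1484·0.04950 + 491.8·0.003000 + 296.0·0.009900 + 239.1·0.3208 = 154.6 kg
Resulting glass, batch − LOI: 2511 − 154.6 = 2356 kg (the oxide masses sum to this)
percent share: oxide ÷ glass, ×100

Glass mass = 2356 kg (batch 2511 − LOI 154.6).
Composition: K2O 6.892%, SiO2 50.48%, CaO 17.42%, MgO 25.21%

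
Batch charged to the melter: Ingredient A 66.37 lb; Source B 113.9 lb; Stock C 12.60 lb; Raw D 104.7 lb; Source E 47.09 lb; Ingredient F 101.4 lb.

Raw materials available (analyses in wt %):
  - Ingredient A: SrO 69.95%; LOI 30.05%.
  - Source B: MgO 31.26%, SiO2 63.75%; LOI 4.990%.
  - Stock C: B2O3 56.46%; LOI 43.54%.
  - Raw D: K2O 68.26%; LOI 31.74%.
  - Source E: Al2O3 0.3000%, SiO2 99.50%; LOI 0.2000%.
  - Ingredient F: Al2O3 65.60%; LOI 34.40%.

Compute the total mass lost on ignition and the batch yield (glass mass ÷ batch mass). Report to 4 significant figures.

LOI loss = 99.32 lb; glass = 346.7 lb; yield = 77.73%

The working math keeps exact precision from start to finish — intermediates are displayed rounded to four significant figures across the worked steps; every reported value undergoes a single rounding. The derived quantities (net glass mass, totals, the six compositions, the yield, LOI) are carried in full float precision starting from the weights at 346.7 lb of glass, exactly as shown in either problem or answer.
Material-by-material LOI:
  Ingredient A: 66.37 × 0.3005 = 19.94 lb
  Source B: 113.9 × 0.04990 = 5.684 lb
  Stock C: 12.60 × 0.4354 = 5.486 lb
  Raw D: 104.7 × 0.3174 = 33.23 lb
  Source E: 47.09 × 0.002000 = 0.09418 lb
  Ingredient F: 101.4 × 0.3440 = 34.88 lb
Total LOI = 99.32 lb
Glass = batch − LOI = 446.1 − 99.32 = 346.7 lb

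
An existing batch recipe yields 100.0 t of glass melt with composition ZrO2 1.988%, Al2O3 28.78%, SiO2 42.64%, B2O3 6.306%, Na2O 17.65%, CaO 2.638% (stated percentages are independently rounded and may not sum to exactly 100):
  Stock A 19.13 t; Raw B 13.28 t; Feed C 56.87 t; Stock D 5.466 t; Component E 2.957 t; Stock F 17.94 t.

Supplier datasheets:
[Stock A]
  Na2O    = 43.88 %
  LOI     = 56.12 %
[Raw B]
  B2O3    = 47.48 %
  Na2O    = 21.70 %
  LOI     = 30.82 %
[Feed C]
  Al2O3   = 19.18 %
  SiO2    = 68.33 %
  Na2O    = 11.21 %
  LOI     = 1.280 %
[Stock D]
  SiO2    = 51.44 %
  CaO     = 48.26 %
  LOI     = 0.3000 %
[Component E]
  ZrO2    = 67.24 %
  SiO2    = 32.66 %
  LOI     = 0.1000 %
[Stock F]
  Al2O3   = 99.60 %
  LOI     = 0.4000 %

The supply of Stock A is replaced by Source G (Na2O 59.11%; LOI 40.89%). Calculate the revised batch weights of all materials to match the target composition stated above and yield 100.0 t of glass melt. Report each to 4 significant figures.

All arithmetic keeps exact precision from start to finish. Values along the way are shown rounded to 4 significant figures across the worked steps. A single rounding completes every reported result. The derived quantities are re-derived at exact precision (totals, LOI, six oxide percentages, the yield, net glass mass) starting from the weights on 100.0 t of glass as given in the problem or the answer.
Target oxide masses per 100.0 t glass melt:
  ZrO2: 1.988% × 100.0 = 1.988 t
  Al2O3: 28.78% × 100.0 = 28.78 t
  SiO2: 42.64% × 100.0 = 42.64 t
  B2O3: 6.306% × 100.0 = 6.306 t
  Na2O: 17.65% × 100.0 = 17.65 t
  CaO: 2.638% × 100.0 = 2.638 t
Oxide-by-oxide audit using the reported weights, for the quoted basis mass (every target is met by its sum modulo rounding of the values):
  ZrO2: 2.957·0.6724 = 1.988 t (target 1.988 t)
  Al2O3: 56.87·0.1918 + 17.94·0.9960 = 28.78 t (target 28.78 t)
  SiO2: 56.87·0.6833 + 5.466·0.5144 + 2.957·0.3266 = 42.64 t (target 42.64 t)
  B2O3: 13.28·0.4748 = 6.305 t (target 6.306 t)
  Na2O: 14.20·0.5911 + 13.28·0.2170 + 56.87·0.1121 = 17.65 t (target 17.65 t)
  CaO: 5.466·0.4826 = 2.638 t (target 2.638 t)
Glass-mass bookkeeping: total batch − LOI = 99.99 t (targets for the oxides total 100.0 t; the stated basis being 100.0 t — deltas are rounding alone).
Summing the batch: Σ batch = 110.7 t; LOI loss = Σ batch·LOI = 10.72 t; yield: glass divided by total = 90.32%.

Revised batch per 100.0 t glass melt:
  Source G: 14.20 t
  Raw B: 13.28 t
  Feed C: 56.87 t
  Stock D: 5.466 t
  Component E: 2.957 t
  Stock F: 17.94 t
Total batch = 110.7 t; LOI loss = 10.72 t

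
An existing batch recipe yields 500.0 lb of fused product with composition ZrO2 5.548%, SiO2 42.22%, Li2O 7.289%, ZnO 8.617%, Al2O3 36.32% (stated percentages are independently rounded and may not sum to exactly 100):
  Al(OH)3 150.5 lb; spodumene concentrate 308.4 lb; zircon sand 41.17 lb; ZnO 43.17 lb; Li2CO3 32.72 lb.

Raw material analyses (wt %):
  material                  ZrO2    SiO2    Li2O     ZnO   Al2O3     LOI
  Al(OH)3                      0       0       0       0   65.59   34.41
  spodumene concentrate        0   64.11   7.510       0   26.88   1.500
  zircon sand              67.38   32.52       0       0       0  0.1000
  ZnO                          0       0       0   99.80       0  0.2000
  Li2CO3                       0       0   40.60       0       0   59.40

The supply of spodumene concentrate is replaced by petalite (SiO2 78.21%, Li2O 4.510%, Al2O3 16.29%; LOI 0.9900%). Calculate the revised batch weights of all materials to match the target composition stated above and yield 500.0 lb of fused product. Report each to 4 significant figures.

Rounding to 4 significant digits governs each mid-chain value as shown — every computation carries full float precision at each step; each reported figure takes just one rounding; the derived quantities, including LOI, yield, the five compositions, totals, glass mass, are rebuilt from the batch weights on 500.0 lb of glass in exact precision, exactly as printed in the problem or the answer.
Oxide-by-oxide targets in 500.0 lb fused product:
  ZrO2: 5.548% × 500.0 = 27.74 lb
  SiO2: 42.22% × 500.0 = 211.1 lb
  Li2O: 7.289% × 500.0 = 36.44 lb
  ZnO: 8.617% × 500.0 = 43.08 lb
  Al2O3: 36.32% × 500.0 = 181.6 lb
Balance tally, oxide-wise, given the weights on record, versus the basis set out (sums match the target masses within answer rounding):
  ZrO2: 41.17·0.6738 = 27.74 lb (target 27.74 lb)
  SiO2: 252.8·0.7821 + 41.17·0.3252 = 211.1 lb (target 211.1 lb)
  Li2O: 252.8·0.04510 + 61.68·0.4060 = 36.44 lb (target 36.44 lb)
  ZnO: 43.17·0.9980 = 43.08 lb (target 43.08 lb)
  Al2O3: 214.1·0.6559 + 252.8·0.1629 = 181.6 lb (target 181.6 lb)
Glass-mass sanity pass: net batch after ignition = 500.0 lb (per-oxide target masses sum to 500.0 lb; stated basis 500.0 lb — deltas are rounding alone).
Batch total: Σ batch = 612.9 lb; ignition loss, Σ(batch × LOI) = 112.9 lb; the yield ratio, glass ÷ batch: 81.57%.

Revised batch per 500.0 lb fused product:
  Al(OH)3: 214.1 lb
  petalite: 252.8 lb
  zircon sand: 41.17 lb
  ZnO: 43.17 lb
  Li2CO3: 61.68 lb
Total batch = 612.9 lb; LOI loss = 112.9 lb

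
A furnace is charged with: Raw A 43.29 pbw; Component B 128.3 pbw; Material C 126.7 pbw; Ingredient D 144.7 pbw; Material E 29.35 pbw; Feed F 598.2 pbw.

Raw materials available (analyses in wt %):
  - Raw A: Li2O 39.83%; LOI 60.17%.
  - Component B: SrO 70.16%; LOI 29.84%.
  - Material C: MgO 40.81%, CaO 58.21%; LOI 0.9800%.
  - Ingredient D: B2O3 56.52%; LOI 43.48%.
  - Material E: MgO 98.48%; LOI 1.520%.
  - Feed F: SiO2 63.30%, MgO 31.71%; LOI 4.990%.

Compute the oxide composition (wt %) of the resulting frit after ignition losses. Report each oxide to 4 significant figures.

Glass mass = 911.8 pbw (batch 1071 − LOI 158.8).
Composition: SiO2 41.53%, MgO 29.65%, SrO 9.873%, Li2O 1.891%, B2O3 8.970%, CaO 8.089%

Exact precision is held in all steps. Working values are displayed rounded off to 4 significant figures at each printed step. Every reported value is rounded only once; the derived quantities, which include the yield, LOI, totals, glass mass, the six compositions, are rebuilt in full float precision, as set out in the question or the answer, using the weight values for 911.8 pbw of glass.
Oxide masses out of the charge:
  SiO2: 598.2·0.6330 = 378.7 pbw
  MgO: 126.7·0.4081 + 29.35·0.9848 + 598.2·0.3171 = 270.3 pbw
  SrO: 128.3·0.7016 = 90.02 pbw
  Li2O: 43.29·0.3983 = 17.24 pbw
  B2O3: 144.7·0.5652 = 81.78 pbw
  CaO: 126.7·0.5821 = 73.75 pbw
LOI: 43.29·0.6017 + 128.3·0.2984 + 126.7·0.009800 + 144.7·0.4348 + 29.35·0.01520 + 598.2·0.04990 = 158.8 pbw
Glass = total batch minus LOI = 1071 − 158.8 = 911.8 pbw (matching Σ of the oxides)
wt % = oxide mass / glass mass × 100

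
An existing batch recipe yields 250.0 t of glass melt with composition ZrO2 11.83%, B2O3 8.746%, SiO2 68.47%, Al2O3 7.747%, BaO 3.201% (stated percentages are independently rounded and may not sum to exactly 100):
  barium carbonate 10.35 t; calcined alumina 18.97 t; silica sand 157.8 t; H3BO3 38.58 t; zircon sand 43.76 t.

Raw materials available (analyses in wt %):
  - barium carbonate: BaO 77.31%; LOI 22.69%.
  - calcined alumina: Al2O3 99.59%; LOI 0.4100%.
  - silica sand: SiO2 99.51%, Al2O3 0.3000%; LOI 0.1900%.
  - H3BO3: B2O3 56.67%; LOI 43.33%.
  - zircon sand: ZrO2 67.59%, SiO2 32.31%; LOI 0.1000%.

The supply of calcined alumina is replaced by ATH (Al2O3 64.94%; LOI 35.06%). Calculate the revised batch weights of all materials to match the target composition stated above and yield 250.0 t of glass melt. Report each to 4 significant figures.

Values along the way are printed, with 4-significant-figure rounding, between the steps; every computation carries full precision end to end. A single rounding yields every reported value; all derived quantities are carried from the batch weights per 250.0 t of glass at full precision (the five compositions, the totals, yield, net glass mass, ignition loss), as set out in problem or answer.
Oxide mass targets, per 250.0 t glass melt:
  ZrO2: 11.83% × 250.0 = 29.58 t
  B2O3: 8.746% × 250.0 = 21.86 t
  SiO2: 68.47% × 250.0 = 171.2 t
  Al2O3: 7.747% × 250.0 = 19.37 t
  BaO: 3.201% × 250.0 = 8.002 t
Sums-versus-targets review from the weights as reported, under the basis named above (sum by sum, the targets are met inside rounding margins):
  ZrO2: 43.76·0.6759 = 29.58 t (target 29.58 t)
  B2O3: 38.58·0.5667 = 21.86 t (target 21.86 t)
  SiO2: 157.8·0.9951 + 43.76·0.3231 = 171.2 t (target 171.2 t)
  Al2O3: 29.09·0.6494 + 157.8·0.003000 = 19.36 t (target 19.37 t)
  BaO: 10.35·0.7731 = 8.002 t (target 8.002 t)
Glass mass check: total charge less LOI = 250.0 t (targets for the oxides total 250.0 t; versus the stated basis of 250.0 t — a pure rounding effect).
Adding the batch up: Σ batch = 279.6 t; LOI removed, Σ of batch·LOI: 29.61 t; as yield: glass ÷ batch → 89.41%.

Revised batch per 250.0 t glass melt:
  barium carbonate: 10.35 t
  ATH: 29.09 t
  silica sand: 157.8 t
  H3BO3: 38.58 t
  zircon sand: 43.76 t
Total batch = 279.6 t; LOI loss = 29.61 t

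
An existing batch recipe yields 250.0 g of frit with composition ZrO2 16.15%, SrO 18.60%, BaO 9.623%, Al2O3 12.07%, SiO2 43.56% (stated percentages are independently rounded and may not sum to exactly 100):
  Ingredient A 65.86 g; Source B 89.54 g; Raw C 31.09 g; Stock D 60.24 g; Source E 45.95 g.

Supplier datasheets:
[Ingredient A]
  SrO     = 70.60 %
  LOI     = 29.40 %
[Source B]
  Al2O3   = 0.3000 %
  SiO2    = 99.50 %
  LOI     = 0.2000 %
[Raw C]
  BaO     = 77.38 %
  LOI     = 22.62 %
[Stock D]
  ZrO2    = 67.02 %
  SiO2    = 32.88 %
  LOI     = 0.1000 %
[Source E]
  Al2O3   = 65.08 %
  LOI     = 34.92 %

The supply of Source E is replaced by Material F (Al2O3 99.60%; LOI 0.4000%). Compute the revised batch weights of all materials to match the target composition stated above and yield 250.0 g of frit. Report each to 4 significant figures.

Revised batch per 250.0 g frit:
  Ingredient A: 65.86 g
  Source B: 89.54 g
  Raw C: 31.09 g
  Stock D: 60.24 g
  Material F: 30.03 g
Total batch = 276.8 g; LOI loss = 26.75 g

The whole derivation keeps full float precision through every step. Intermediates are printed, rounded to four significant digits, between the steps — exactly one rounding is applied to every reported number. The derived quantities are re-derived at full float precision (the five compositions, the yield, ignition loss, glass mass, totals) using the weight values per 250.0 g of glass as set out in the question or the answer.
Per-oxide target masses for 250.0 g frit:
  ZrO2: 16.15% × 250.0 = 40.37 g
  SrO: 18.60% × 250.0 = 46.50 g
  BaO: 9.623% × 250.0 = 24.06 g
  Al2O3: 12.07% × 250.0 = 30.18 g
  SiO2: 43.56% × 250.0 = 108.9 g
Sums-versus-targets review applying the batch weights above, under the basis named above (sum by sum, the targets are met inside rounding margins):
  ZrO2: 60.24·0.6702 = 40.37 g (target 40.37 g)
  SrO: 65.86·0.7060 = 46.50 g (target 46.50 g)
  BaO: 31.09·0.7738 = 24.06 g (target 24.06 g)
  Al2O3: 89.54·0.003000 + 30.03·0.9960 = 30.18 g (target 30.18 g)
  SiO2: 89.54·0.9950 + 60.24·0.3288 = 108.9 g (target 108.9 g)
Auditing the glass mass value: batch total minus LOI = 250.0 g (the Σ of target masses is 250.0 g; stated basis 250.0 g — gaps are rounding artifacts).
Total batch = Σ batch = 276.8 g; Σ batch·LOI gives LOI loss = 26.75 g; yield, glass over the total, = 90.33%.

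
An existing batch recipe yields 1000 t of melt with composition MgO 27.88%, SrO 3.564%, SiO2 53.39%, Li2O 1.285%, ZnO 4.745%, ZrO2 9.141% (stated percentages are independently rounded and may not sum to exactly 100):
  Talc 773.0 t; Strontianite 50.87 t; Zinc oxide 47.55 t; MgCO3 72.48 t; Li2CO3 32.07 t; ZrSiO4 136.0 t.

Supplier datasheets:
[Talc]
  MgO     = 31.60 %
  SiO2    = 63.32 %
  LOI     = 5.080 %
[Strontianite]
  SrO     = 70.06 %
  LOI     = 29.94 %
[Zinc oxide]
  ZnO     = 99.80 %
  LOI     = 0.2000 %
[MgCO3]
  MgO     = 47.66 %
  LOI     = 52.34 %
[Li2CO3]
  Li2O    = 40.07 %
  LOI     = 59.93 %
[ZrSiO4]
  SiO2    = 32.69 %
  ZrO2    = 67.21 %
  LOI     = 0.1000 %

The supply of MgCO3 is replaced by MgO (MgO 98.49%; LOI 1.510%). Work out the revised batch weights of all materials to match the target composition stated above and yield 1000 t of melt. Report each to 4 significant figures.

Revised batch per 1000 t melt:
  Talc: 773.0 t
  Strontianite: 50.87 t
  Zinc oxide: 47.55 t
  MgO: 35.07 t
  Li2CO3: 32.07 t
  ZrSiO4: 136.0 t
Total batch = 1075 t; LOI loss = 74.48 t

All internal work holds exact precision in all steps. Mid-chain values are shown (rounded to four significant digits) as written — every reported figure is rounded exactly once. All derived quantities are re-derived from the weighed amounts per 1000 t of glass at exact precision (the yield, LOI, the six compositions, totals, glass mass), exactly as shown in either problem or answer.
Per-oxide target masses for 1000 t melt:
  MgO: 27.88% × 1000 = 278.8 t
  SrO: 3.564% × 1000 = 35.64 t
  SiO2: 53.39% × 1000 = 533.9 t
  Li2O: 1.285% × 1000 = 12.85 t
  ZnO: 4.745% × 1000 = 47.45 t
  ZrO2: 9.141% × 1000 = 91.41 t
Sums-versus-targets review with the batch weights as given, for the quoted basis mass (target by target, the sums agree net of answer rounding effects):
  MgO: 773.0·0.3160 + 35.07·0.9849 = 278.8 t (target 278.8 t)
  SrO: 50.87·0.7006 = 35.64 t (target 35.64 t)
  SiO2: 773.0·0.6332 + 136.0·0.3269 = 533.9 t (target 533.9 t)
  Li2O: 32.07·0.4007 = 12.85 t (target 12.85 t)
  ZnO: 47.55·0.9980 = 47.45 t (target 47.45 t)
  ZrO2: 136.0·0.6721 = 91.41 t (target 91.41 t)
Glass-mass closure: total charge less LOI = 1000 t (summing oxide targets gives 1000 t; with the basis standing at 1000 t — gaps are rounding artifacts).
Total batch = Σ batch = 1075 t; LOI removed, Σ of batch·LOI: 74.48 t; glass ÷ batch gives a yield of 93.07%.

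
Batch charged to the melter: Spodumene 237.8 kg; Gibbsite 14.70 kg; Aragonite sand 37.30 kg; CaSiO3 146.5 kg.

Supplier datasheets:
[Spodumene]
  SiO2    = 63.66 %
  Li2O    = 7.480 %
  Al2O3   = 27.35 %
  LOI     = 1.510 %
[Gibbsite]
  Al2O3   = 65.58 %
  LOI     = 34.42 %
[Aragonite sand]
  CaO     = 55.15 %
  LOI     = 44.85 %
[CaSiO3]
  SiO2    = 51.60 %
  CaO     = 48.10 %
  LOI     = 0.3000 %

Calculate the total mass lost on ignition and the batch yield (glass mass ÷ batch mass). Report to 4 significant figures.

LOI loss = 25.82 kg; glass = 410.5 kg; yield = 94.08%

All internal work holds exact precision end to end. Values along the way are displayed, with 4-significant-figure rounding, in the working. Every reported figure takes just one rounding. The derived quantities are computed in exact precision (the four compositions, totals, ignition loss, net glass mass, yield) from the weighed amounts at 410.5 kg of glass as quoted within the problem or the answer.
LOI of each material in turn:
  Spodumene: 237.8 × 0.01510 = 3.591 kg
  Gibbsite: 14.70 × 0.3442 = 5.060 kg
  Aragonite sand: 37.30 × 0.4485 = 16.73 kg
  CaSiO3: 146.5 × 0.003000 = 0.4395 kg
Total LOI = 25.82 kg
Glass = batch − LOI = 436.3 − 25.82 = 410.5 kg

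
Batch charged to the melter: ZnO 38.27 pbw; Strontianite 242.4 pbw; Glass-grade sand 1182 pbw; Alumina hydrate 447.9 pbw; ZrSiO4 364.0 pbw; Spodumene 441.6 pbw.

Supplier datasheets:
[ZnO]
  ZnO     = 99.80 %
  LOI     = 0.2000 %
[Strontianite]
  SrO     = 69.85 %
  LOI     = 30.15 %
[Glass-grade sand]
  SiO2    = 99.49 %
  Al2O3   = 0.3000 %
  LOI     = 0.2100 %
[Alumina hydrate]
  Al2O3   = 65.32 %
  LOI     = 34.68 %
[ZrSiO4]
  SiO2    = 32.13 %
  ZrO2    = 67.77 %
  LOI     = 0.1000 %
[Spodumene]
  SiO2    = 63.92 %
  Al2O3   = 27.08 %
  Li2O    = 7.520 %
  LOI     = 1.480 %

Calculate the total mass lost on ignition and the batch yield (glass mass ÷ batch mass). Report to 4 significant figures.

Each numeric step maintains exact precision at every stage. Intermediates are shown with 4-significant-digit rounding when written out; every reported value takes just one rounding. The derived quantities, which include glass mass, the yield, ignition loss, the six compositions, the totals, are re-derived in exact precision, exactly as printed in the problem or answer text, starting from the weights on 2478 pbw of glass.
Each material's LOI contribution:
  ZnO: 38.27 × 0.002000 = 0.07654 pbw
  Strontianite: 242.4 × 0.3015 = 73.08 pbw
  Glass-grade sand: 1182 × 0.002100 = 2.482 pbw
  Alumina hydrate: 447.9 × 0.3468 = 155.3 pbw
  ZrSiO4: 364.0 × 0.001000 = 0.3640 pbw
  Spodumene: 441.6 × 0.01480 = 6.536 pbw
Total LOI = 237.9 pbw
Glass = batch − LOI = 2716 − 237.9 = 2478 pbw

LOI loss = 237.9 pbw; glass = 2478 pbw; yield = 91.24%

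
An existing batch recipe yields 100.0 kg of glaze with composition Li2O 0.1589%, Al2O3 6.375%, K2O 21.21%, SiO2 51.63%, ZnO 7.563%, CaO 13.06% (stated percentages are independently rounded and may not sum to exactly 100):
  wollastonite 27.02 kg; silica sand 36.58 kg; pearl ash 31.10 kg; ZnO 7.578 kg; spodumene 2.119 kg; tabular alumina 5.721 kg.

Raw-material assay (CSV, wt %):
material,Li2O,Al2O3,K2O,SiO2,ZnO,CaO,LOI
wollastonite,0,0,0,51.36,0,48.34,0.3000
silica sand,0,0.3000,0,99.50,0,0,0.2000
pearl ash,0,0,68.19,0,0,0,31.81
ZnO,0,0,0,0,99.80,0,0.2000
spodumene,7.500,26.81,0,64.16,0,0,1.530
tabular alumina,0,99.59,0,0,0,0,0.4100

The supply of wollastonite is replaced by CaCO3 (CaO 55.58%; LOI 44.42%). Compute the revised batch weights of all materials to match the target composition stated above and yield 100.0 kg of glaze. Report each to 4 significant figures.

Every computation keeps full float precision at each step — intermediates appear rounded to four significant figures across the worked steps — each reported result takes exactly one rounding — all derived quantities are computed in exact precision (the six compositions, net glass mass, ignition loss, totals, the yield) from the batch weights at 100.0 kg of glass precisely as stated by problem or answer.
Target oxide masses per 100.0 kg glaze:
  Li2O: 0.1589% × 100.0 = 0.1589 kg
  Al2O3: 6.375% × 100.0 = 6.375 kg
  K2O: 21.21% × 100.0 = 21.21 kg
  SiO2: 51.63% × 100.0 = 51.63 kg
  ZnO: 7.563% × 100.0 = 7.563 kg
  CaO: 13.06% × 100.0 = 13.06 kg
Checking each oxide sum from the weights as reported, per the basis as stated (each sum matches its target mass exact up to rounding of places):
  Li2O: 2.119·0.07500 = 0.1589 kg (target 0.1589 kg)
  Al2O3: 50.52·0.003000 + 2.119·0.2681 + 5.679·0.9959 = 6.375 kg (target 6.375 kg)
  K2O: 31.10·0.6819 = 21.21 kg (target 21.21 kg)
  SiO2: 50.52·0.9950 + 2.119·0.6416 = 51.63 kg (target 51.63 kg)
  ZnO: 7.578·0.9980 = 7.563 kg (target 7.563 kg)
  CaO: 23.50·0.5558 = 13.06 kg (target 13.06 kg)
Glass-mass bookkeeping: Σ batch − LOI loss = 99.99 kg (the Σ of target masses is 100.0 kg; basis as stated: 100.0 kg — deltas are rounding alone).
Summing the batch: Σ batch = 120.5 kg; Σ batch·LOI gives LOI loss = 20.50 kg; yield: glass divided by total = 82.98%.

Revised batch per 100.0 kg glaze:
  CaCO3: 23.50 kg
  silica sand: 50.52 kg
  pearl ash: 31.10 kg
  ZnO: 7.578 kg
  spodumene: 2.119 kg
  tabular alumina: 5.679 kg
Total batch = 120.5 kg; LOI loss = 20.50 kg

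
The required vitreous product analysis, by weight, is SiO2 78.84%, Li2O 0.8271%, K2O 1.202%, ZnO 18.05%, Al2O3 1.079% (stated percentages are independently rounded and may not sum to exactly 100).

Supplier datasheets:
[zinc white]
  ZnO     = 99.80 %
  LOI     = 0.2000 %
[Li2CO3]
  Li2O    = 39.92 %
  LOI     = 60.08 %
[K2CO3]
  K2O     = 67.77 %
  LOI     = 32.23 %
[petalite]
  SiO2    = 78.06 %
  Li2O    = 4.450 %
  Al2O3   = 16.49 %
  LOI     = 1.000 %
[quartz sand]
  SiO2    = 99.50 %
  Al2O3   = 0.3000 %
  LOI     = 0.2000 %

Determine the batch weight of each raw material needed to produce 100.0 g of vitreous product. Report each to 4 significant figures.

Batch per 100.0 g vitreous product:
  zinc white: 18.09 g
  Li2CO3: 1.495 g
  K2CO3: 1.774 g
  petalite: 5.176 g
  quartz sand: 75.18 g
Total batch = 101.7 g; LOI loss = 1.708 g; yield = 98.32%

Intermediates appear (rounded to 4 significant digits) on the page; each numeric step maintains exact precision at each step; a single rounding finalizes every reported number. The derived quantities (ignition loss, five oxide percentages, yield, glass mass, the totals) are carried in full precision from the batch weights per 100.0 g of glass precisely as stated by the problem or the answer.
Oxide mass targets, per 100.0 g vitreous product:
  SiO2: 78.84% × 100.0 = 78.84 g
  Li2O: 0.8271% × 100.0 = 0.8271 g
  K2O: 1.202% × 100.0 = 1.202 g
  ZnO: 18.05% × 100.0 = 18.05 g
  Al2O3: 1.079% × 100.0 = 1.079 g
Per-oxide balance check using the reported weights, against the basis in use (delivered sums recover each target within answer rounding):
  SiO2: 5.176·0.7806 + 75.18·0.9950 = 78.84 g (target 78.84 g)
  Li2O: 1.495·0.3992 + 5.176·0.04450 = 0.8271 g (target 0.8271 g)
  K2O: 1.774·0.6777 = 1.202 g (target 1.202 g)
  ZnO: 18.09·0.9980 = 18.05 g (target 18.05 g)
  Al2O3: 5.176·0.1649 + 75.18·0.003000 = 1.079 g (target 1.079 g)
Glass-mass closure: net batch after ignition = 100.0 g (targets for the oxides total 100.0 g; basis as stated: 100.0 g — gaps are rounding artifacts).
Summing the batch: Σ batch = 101.7 g; LOI removed, Σ of batch·LOI: 1.708 g; yield, glass over the total, = 98.32%.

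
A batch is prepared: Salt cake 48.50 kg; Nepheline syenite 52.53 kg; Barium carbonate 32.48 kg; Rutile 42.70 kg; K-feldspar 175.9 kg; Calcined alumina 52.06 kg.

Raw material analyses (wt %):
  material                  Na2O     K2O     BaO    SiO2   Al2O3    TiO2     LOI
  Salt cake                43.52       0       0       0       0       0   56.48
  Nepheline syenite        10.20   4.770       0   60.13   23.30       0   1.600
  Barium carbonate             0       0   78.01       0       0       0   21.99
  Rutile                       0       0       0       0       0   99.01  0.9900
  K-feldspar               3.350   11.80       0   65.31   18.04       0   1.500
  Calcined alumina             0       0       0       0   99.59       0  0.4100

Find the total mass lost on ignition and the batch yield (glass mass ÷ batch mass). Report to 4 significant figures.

LOI loss = 38.65 kg; glass = 365.5 kg; yield = 90.44%

The intermediate values are rounded to four significant digits as shown; all internal work maintains full precision through every step; each reported figure is rounded exactly once; derived quantities (net glass mass, the yield, ignition loss, the six compositions, the totals) are carried from the batch weights on 365.5 kg of glass in exact precision as quoted within question or answer.
Material-by-material LOI:
  Salt cake: 48.50 × 0.5648 = 27.39 kg
  Nepheline syenite: 52.53 × 0.01600 = 0.8405 kg
  Barium carbonate: 32.48 × 0.2199 = 7.142 kg
  Rutile: 42.70 × 0.009900 = 0.4227 kg
  K-feldspar: 175.9 × 0.01500 = 2.639 kg
  Calcined alumina: 52.06 × 0.004100 = 0.2134 kg
Total LOI = 38.65 kg
Glass = batch − LOI = 404.2 − 38.65 = 365.5 kg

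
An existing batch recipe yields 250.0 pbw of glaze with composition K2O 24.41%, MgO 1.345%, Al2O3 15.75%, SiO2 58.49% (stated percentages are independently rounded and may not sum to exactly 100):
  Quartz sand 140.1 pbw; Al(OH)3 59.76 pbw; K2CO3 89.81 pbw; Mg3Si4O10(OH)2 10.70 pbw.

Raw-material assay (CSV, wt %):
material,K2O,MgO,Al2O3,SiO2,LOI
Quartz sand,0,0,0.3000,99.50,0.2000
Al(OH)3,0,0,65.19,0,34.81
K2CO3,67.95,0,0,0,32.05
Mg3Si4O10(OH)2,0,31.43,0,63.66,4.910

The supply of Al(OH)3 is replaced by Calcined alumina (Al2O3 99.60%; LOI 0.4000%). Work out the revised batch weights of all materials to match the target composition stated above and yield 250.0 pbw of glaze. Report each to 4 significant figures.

Revised batch per 250.0 pbw glaze:
  Quartz sand: 140.1 pbw
  Calcined alumina: 39.11 pbw
  K2CO3: 89.81 pbw
  Mg3Si4O10(OH)2: 10.70 pbw
Total batch = 279.7 pbw; LOI loss = 29.75 pbw

Values along the way are displayed, rounded to 4 significant digits, across the worked steps. All arithmetic maintains full float precision throughout; each reported number is rounded just once — all derived quantities (the four compositions, yield, glass mass, totals, LOI) are recomputed from the batch weights at 250.0 pbw of glass at exact precision, exactly as shown in the problem or the answer.
The oxide mass targets at 250.0 pbw glaze:
  K2O: 24.41% × 250.0 = 61.02 pbw
  MgO: 1.345% × 250.0 = 3.362 pbw
  Al2O3: 15.75% × 250.0 = 39.38 pbw
  SiO2: 58.49% × 250.0 = 146.2 pbw
Oxide-by-oxide audit using the reported weights, against the basis in use (each sum matches its target mass exact up to rounding of places):
  K2O: 89.81·0.6795 = 61.03 pbw (target 61.02 pbw)
  MgO: 10.70·0.3143 = 3.363 pbw (target 3.362 pbw)
  Al2O3: 140.1·0.003000 + 39.11·0.9960 = 39.37 pbw (target 39.38 pbw)
  SiO2: 140.1·0.9950 + 10.70·0.6366 = 146.2 pbw (target 146.2 pbw)
Auditing the glass mass value: net batch after ignition = 250.0 pbw (targets for the oxides total 250.0 pbw; versus the stated basis of 250.0 pbw — deltas are rounding alone).
Total batch = Σ batch = 279.7 pbw; the LOI term Σ batch·LOI equals 29.75 pbw; yield, glass over the total, = 89.37%.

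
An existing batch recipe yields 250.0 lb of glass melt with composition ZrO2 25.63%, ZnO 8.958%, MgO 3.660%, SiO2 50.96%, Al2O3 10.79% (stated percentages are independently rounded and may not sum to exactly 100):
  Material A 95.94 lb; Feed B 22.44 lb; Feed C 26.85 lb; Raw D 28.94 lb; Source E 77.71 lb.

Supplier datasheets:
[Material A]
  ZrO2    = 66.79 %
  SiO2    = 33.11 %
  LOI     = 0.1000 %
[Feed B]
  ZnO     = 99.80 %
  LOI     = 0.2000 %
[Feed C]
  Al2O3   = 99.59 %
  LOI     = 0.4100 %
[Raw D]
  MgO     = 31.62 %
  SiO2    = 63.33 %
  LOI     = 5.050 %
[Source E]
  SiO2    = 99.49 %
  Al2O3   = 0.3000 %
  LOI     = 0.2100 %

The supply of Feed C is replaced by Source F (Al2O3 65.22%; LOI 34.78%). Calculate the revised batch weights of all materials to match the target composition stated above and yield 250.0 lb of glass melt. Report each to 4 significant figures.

Revised batch per 250.0 lb glass melt:
  Material A: 95.94 lb
  Feed B: 22.44 lb
  Source F: 41.00 lb
  Raw D: 28.94 lb
  Source E: 77.71 lb
Total batch = 266.0 lb; LOI loss = 16.03 lb

Every computation keeps full precision at each step. The intermediate values appear rounded off to 4 significant figures on the page; exactly one rounding goes into each reported figure. The derived quantities are carried in exact precision (totals, glass mass, the five compositions, yield, ignition loss) starting from the weights per 250.0 lb of glass exactly as shown in the question or the answer.
Target oxide masses per 250.0 lb glass melt:
  ZrO2: 25.63% × 250.0 = 64.08 lb
  ZnO: 8.958% × 250.0 = 22.40 lb
  MgO: 3.660% × 250.0 = 9.150 lb
  SiO2: 50.96% × 250.0 = 127.4 lb
  Al2O3: 10.79% × 250.0 = 26.98 lb
Verifying the oxide balance from the weights as reported, relative to the basis at hand (each sum matches its target mass modulo rounding of the values):
  ZrO2: 95.94·0.6679 = 64.08 lb (target 64.08 lb)
  ZnO: 22.44·0.9980 = 22.40 lb (target 22.40 lb)
  MgO: 28.94·0.3162 = 9.151 lb (target 9.150 lb)
  SiO2: 95.94·0.3311 + 28.94·0.6333 + 77.71·0.9949 = 127.4 lb (target 127.4 lb)
  Al2O3: 41.00·0.6522 + 77.71·0.003000 = 26.97 lb (target 26.98 lb)
Auditing the glass mass value: batch total minus LOI = 250.0 lb (the Σ of target masses is 250.0 lb; the stated basis being 250.0 lb — gaps are rounding artifacts).
Batch grand total — Σ batch = 266.0 lb; LOI removed, Σ of batch·LOI: 16.03 lb; yield: glass divided by total = 93.98%.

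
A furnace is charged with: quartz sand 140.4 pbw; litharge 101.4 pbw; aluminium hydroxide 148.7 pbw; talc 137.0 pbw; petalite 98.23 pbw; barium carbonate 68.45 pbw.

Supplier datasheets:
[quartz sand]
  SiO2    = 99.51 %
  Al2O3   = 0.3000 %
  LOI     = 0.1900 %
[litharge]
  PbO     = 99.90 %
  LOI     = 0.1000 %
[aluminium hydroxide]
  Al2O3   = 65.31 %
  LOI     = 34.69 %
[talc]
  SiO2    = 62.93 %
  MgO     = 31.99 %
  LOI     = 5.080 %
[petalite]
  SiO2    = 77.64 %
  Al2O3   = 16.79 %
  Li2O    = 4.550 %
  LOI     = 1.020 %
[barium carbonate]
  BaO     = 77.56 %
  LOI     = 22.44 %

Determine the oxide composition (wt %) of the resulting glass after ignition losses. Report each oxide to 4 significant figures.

Glass mass = 618.9 pbw (batch 694.2 − LOI 75.27).
Composition: PbO 16.37%, SiO2 48.83%, Al2O3 18.42%, MgO 7.081%, BaO 8.578%, Li2O 0.7222%

Full float precision is held in every operation; in-progress results are printed with 4-significant-digit rounding across the worked steps; every reported result is rounded exactly once — all derived quantities, including the six compositions, net glass mass, LOI, totals, the yield, are computed from the batch weights on 618.9 pbw of glass in full float precision as given in question or answer.
Oxide-by-oxide delivered mass:
  PbO: 101.4·0.9990 = 101.3 pbw
  SiO2: 140.4·0.9951 + 137.0·0.6293 + 98.23·0.7764 = 302.2 pbw
  Al2O3: 140.4·0.003000 + 148.7·0.6531 + 98.23·0.1679 = 114.0 pbw
  MgO: 137.0·0.3199 = 43.83 pbw
  BaO: 68.45·0.7756 = 53.09 pbw
  Li2O: 98.23·0.04550 = 4.469 pbw
LOI: 140.4·0.001900 + 101.4·0.001000 + 148.7·0.3469 + 137.0·0.05080 + 98.23·0.01020 + 68.45·0.2244 = 75.27 pbw
Resulting glass, batch − LOI: 694.2 − 75.27 = 618.9 pbw (= the summed oxide contributions)
percent share: oxide ÷ glass, ×100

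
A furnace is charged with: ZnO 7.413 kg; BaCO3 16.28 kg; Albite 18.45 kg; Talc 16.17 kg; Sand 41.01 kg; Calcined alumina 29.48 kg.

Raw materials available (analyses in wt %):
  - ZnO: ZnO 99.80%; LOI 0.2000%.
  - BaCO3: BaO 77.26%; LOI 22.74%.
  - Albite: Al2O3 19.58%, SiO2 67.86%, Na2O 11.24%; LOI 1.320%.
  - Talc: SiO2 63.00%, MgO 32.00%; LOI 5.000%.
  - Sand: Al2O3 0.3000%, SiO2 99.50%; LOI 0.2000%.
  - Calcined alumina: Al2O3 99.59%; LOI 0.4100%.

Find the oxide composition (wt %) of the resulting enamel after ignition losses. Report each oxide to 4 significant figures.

The whole derivation runs at full precision at each step — the intermediate values are displayed rounded to four significant digits; each reported figure is rounded once only. The derived quantities (totals, ignition loss, six oxide percentages, the yield, net glass mass) are rebuilt at full float precision from the batch weights on 123.8 kg of glass as quoted within the problem or the answer.
Per-oxide mass from batch:
  Al2O3: 18.45·0.1958 + 41.01·0.003000 + 29.48·0.9959 = 33.09 kg
  SiO2: 18.45·0.6786 + 16.17·0.6300 + 41.01·0.9950 = 63.51 kg
  Na2O: 18.45·0.1124 = 2.074 kg
  MgO: 16.17·0.3200 = 5.174 kg
  BaO: 16.28·0.7726 = 12.58 kg
  ZnO: 7.413·0.9980 = 7.398 kg
LOI: 7.413·0.002000 + 16.28·0.2274 + 18.45·0.01320 + 16.17·0.05000 + 41.01·0.002000 + 29.48·0.004100 = 4.972 kg
Resulting glass, batch − LOI: 128.8 − 4.972 = 123.8 kg (matching Σ of the oxides)
each oxide over glass, ×100, is wt %

Glass mass = 123.8 kg (batch 128.8 − LOI 4.972).
Composition: Al2O3 26.73%, SiO2 51.29%, Na2O 1.675%, MgO 4.179%, BaO 10.16%, ZnO 5.974%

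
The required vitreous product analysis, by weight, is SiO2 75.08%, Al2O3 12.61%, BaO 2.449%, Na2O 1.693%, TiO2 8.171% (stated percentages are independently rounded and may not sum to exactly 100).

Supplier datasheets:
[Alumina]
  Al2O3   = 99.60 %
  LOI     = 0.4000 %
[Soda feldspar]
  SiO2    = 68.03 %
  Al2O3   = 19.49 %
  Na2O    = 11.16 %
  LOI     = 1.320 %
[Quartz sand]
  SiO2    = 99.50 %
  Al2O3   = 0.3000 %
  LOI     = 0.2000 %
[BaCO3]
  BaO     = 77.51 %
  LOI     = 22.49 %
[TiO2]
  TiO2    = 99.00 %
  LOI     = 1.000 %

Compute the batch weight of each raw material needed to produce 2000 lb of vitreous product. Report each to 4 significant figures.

In-progress results are printed, rounded to four significant digits, within the worked lines; every computation maintains full precision through the solve — every reported value includes exactly one rounding; all derived quantities (ignition loss, glass mass, five oxide percentages, yield, the totals) are carried at full precision using the weight values on 2000 lb of glass exactly as shown in the question or the answer.
Per-oxide target masses for 2000 lb vitreous product:
  SiO2: 75.08% × 2000 = 1502 lb
  Al2O3: 12.61% × 2000 = 252.2 lb
  BaO: 2.449% × 2000 = 48.98 lb
  Na2O: 1.693% × 2000 = 33.86 lb
  TiO2: 8.171% × 2000 = 163.4 lb
Checking each oxide sum from the weights as reported, under the basis named above (sums match the target masses exact up to rounding of places):
  SiO2: 303.4·0.6803 + 1302·0.9950 = 1502 lb (target 1502 lb)
  Al2O3: 189.9·0.9960 + 303.4·0.1949 + 1302·0.003000 = 252.2 lb (target 252.2 lb)
  BaO: 63.19·0.7751 = 48.98 lb (target 48.98 lb)
  Na2O: 303.4·0.1116 = 33.86 lb (target 33.86 lb)
  TiO2: 165.1·0.9900 = 163.4 lb (target 163.4 lb)
Mass balance on the glass: batch Σ − ignition loss = 2000 lb (the Σ of target masses is 2000 lb; basis as stated: 2000 lb — deltas are rounding alone).
Batch grand total — Σ batch = 2024 lb; Σ batch·LOI gives LOI loss = 23.23 lb; as yield: glass ÷ batch → 98.85%.

Batch per 2000 lb vitreous product:
  Alumina: 189.9 lb
  Soda feldspar: 303.4 lb
  Quartz sand: 1302 lb
  BaCO3: 63.19 lb
  TiO2: 165.1 lb
Total batch = 2024 lb; LOI loss = 23.23 lb; yield = 98.85%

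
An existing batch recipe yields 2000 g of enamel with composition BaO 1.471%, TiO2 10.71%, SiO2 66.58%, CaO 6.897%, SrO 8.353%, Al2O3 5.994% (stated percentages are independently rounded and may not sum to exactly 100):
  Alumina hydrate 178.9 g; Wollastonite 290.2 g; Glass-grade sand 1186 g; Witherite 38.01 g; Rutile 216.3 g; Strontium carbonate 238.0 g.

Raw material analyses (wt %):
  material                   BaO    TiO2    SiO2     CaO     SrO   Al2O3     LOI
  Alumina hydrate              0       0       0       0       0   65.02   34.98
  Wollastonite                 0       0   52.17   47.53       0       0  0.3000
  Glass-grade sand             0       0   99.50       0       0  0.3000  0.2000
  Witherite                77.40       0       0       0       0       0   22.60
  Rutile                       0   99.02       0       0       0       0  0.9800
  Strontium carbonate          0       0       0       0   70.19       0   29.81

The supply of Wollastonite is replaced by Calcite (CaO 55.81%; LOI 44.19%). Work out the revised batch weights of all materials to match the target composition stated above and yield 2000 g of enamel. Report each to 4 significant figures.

Values along the way appear, rounded to four significant digits, as written. The working math carries full float precision end to end — exactly one rounding lands on every reported number — the derived quantities are computed in full precision (the totals, glass mass, the six compositions, the yield, ignition loss) from the batch weights on 2000 g of glass, as quoted within either problem or answer.
Target masses of each oxide per 2000 g enamel:
  BaO: 1.471% × 2000 = 29.42 g
  TiO2: 10.71% × 2000 = 214.2 g
  SiO2: 66.58% × 2000 = 1332 g
  CaO: 6.897% × 2000 = 137.9 g
  SrO: 8.353% × 2000 = 167.1 g
  Al2O3: 5.994% × 2000 = 119.9 g
Per-oxide balance check per the reported batch figures, relative to the basis at hand (sums match the target masses once rounding is allowed for):
  BaO: 38.01·0.7740 = 29.42 g (target 29.42 g)
  TiO2: 216.3·0.9902 = 214.2 g (target 214.2 g)
  SiO2: 1338·0.9950 = 1331 g (target 1332 g)
  CaO: 247.2·0.5581 = 138.0 g (target 137.9 g)
  SrO: 238.0·0.7019 = 167.1 g (target 167.1 g)
  Al2O3: 178.2·0.6502 + 1338·0.003000 = 119.9 g (target 119.9 g)
Mass balance on the glass: total charge less LOI = 2000 g (the targets, summed, come to 2000 g; the stated basis being 2000 g — differing by rounding only).
Adding the batch up: Σ batch = 2256 g; loss to ignition Σ batch·LOI = 255.9 g; glass ÷ batch gives a yield of 88.66%.

Revised batch per 2000 g enamel:
  Alumina hydrate: 178.2 g
  Calcite: 247.2 g
  Glass-grade sand: 1338 g
  Witherite: 38.01 g
  Rutile: 216.3 g
  Strontium carbonate: 238.0 g
Total batch = 2256 g; LOI loss = 255.9 g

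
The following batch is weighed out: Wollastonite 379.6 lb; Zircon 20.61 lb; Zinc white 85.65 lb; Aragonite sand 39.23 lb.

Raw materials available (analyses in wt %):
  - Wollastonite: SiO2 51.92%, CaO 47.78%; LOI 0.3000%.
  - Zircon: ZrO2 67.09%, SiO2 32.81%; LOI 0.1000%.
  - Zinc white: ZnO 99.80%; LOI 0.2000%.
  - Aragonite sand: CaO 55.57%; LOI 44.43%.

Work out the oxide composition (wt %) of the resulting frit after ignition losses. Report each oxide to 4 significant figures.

Glass mass = 506.3 lb (batch 525.1 − LOI 18.76).
Composition: ZnO 16.88%, ZrO2 2.731%, SiO2 40.26%, CaO 40.13%

All arithmetic keeps full precision from start to finish; mid-chain values are printed (rounded to 4 significant figures) on the page. Exactly one rounding is applied to every reported result. All derived quantities, including ignition loss, net glass mass, totals, yield, four oxide percentages, are carried starting from the weights on 506.3 lb of glass at exact precision, precisely as stated by the problem or the answer.
Per-oxide mass from batch:
  ZnO: 85.65·0.9980 = 85.48 lb
  ZrO2: 20.61·0.6709 = 13.83 lb
  SiO2: 379.6·0.5192 + 20.61·0.3281 = 203.9 lb
  CaO: 379.6·0.4778 + 39.23·0.5557 = 203.2 lb
LOI: 379.6·0.003000 + 20.61·0.001000 + 85.65·0.002000 + 39.23·0.4443 = 18.76 lb
Glass mass = batch − LOI = 525.1 − 18.76 = 506.3 lb (matching Σ of the oxides)
each oxide over glass, ×100, is wt %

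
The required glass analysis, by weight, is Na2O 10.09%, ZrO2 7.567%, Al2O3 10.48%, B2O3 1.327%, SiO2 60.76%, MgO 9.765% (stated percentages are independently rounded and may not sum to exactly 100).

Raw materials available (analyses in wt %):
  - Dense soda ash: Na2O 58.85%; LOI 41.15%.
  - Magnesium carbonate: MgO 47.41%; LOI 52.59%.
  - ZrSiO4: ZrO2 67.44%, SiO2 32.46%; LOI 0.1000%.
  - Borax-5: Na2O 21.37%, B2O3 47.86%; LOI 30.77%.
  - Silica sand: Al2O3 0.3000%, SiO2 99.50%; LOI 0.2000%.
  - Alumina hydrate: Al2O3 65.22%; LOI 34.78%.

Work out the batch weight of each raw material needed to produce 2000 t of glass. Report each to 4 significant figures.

Every computation keeps full float precision at every stage; intermediates are printed (rounded to four significant figures) between the steps; every reported figure undergoes a single rounding; the derived quantities (glass mass, the yield, ignition loss, the six compositions, totals) are re-derived starting from the weights on 2000 t of glass at full precision, as quoted within the problem or answer text.
Oxide mass targets, per 2000 t glass:
  Na2O: 10.09% × 2000 = 201.8 t
  ZrO2: 7.567% × 2000 = 151.3 t
  Al2O3: 10.48% × 2000 = 209.6 t
  B2O3: 1.327% × 2000 = 26.54 t
  SiO2: 60.76% × 2000 = 1215 t
  MgO: 9.765% × 2000 = 195.3 t
Per-oxide balance check from the weights as reported, versus the basis set out (every target is met by its sum once rounding is allowed for):
  Na2O: 322.8·0.5885 + 55.45·0.2137 = 201.8 t (target 201.8 t)
  ZrO2: 224.4·0.6744 = 151.3 t (target 151.3 t)
  Al2O3: 1148·0.003000 + 316.1·0.6522 = 209.6 t (target 209.6 t)
  B2O3: 55.45·0.4786 = 26.54 t (target 26.54 t)
  SiO2: 224.4·0.3246 + 1148·0.9950 = 1215 t (target 1215 t)
  MgO: 411.9·0.4741 = 195.3 t (target 195.3 t)
Glass-mass closure: net batch after ignition = 2000 t (per-oxide target masses sum to 2000 t; the stated basis being 2000 t — differing by rounding only).
Summing the batch: Σ batch = 2479 t; LOI loss = Σ batch·LOI = 479.0 t; the yield ratio, glass ÷ batch: 80.68%.

Batch per 2000 t glass:
  Dense soda ash: 322.8 t
  Magnesium carbonate: 411.9 t
  ZrSiO4: 224.4 t
  Borax-5: 55.45 t
  Silica sand: 1148 t
  Alumina hydrate: 316.1 t
Total batch = 2479 t; LOI loss = 479.0 t; yield = 80.68%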